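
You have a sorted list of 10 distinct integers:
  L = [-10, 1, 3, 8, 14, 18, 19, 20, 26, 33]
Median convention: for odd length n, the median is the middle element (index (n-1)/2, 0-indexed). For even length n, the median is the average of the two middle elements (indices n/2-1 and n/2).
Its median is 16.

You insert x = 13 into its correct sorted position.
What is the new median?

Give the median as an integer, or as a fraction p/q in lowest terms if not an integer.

Answer: 14

Derivation:
Old list (sorted, length 10): [-10, 1, 3, 8, 14, 18, 19, 20, 26, 33]
Old median = 16
Insert x = 13
Old length even (10). Middle pair: indices 4,5 = 14,18.
New length odd (11). New median = single middle element.
x = 13: 4 elements are < x, 6 elements are > x.
New sorted list: [-10, 1, 3, 8, 13, 14, 18, 19, 20, 26, 33]
New median = 14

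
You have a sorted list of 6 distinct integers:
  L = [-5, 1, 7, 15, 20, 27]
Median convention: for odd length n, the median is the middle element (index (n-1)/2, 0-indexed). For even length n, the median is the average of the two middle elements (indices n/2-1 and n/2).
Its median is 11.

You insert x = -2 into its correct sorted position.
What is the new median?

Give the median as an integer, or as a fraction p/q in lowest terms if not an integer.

Old list (sorted, length 6): [-5, 1, 7, 15, 20, 27]
Old median = 11
Insert x = -2
Old length even (6). Middle pair: indices 2,3 = 7,15.
New length odd (7). New median = single middle element.
x = -2: 1 elements are < x, 5 elements are > x.
New sorted list: [-5, -2, 1, 7, 15, 20, 27]
New median = 7

Answer: 7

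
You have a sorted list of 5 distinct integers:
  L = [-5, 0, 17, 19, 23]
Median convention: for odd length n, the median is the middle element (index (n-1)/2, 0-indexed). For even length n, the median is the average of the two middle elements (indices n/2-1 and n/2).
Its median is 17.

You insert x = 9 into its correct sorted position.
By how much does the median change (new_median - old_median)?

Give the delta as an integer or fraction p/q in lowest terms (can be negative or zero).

Answer: -4

Derivation:
Old median = 17
After inserting x = 9: new sorted = [-5, 0, 9, 17, 19, 23]
New median = 13
Delta = 13 - 17 = -4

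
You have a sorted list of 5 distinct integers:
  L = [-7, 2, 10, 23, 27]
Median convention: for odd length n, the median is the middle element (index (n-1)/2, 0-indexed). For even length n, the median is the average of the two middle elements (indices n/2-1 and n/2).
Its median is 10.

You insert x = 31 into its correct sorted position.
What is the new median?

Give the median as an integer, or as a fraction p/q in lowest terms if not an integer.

Old list (sorted, length 5): [-7, 2, 10, 23, 27]
Old median = 10
Insert x = 31
Old length odd (5). Middle was index 2 = 10.
New length even (6). New median = avg of two middle elements.
x = 31: 5 elements are < x, 0 elements are > x.
New sorted list: [-7, 2, 10, 23, 27, 31]
New median = 33/2

Answer: 33/2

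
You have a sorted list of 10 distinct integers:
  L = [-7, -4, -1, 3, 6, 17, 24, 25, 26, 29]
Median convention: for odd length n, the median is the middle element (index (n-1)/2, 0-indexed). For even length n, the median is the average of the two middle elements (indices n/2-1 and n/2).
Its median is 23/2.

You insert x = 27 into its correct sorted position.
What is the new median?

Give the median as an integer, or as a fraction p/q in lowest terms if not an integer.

Answer: 17

Derivation:
Old list (sorted, length 10): [-7, -4, -1, 3, 6, 17, 24, 25, 26, 29]
Old median = 23/2
Insert x = 27
Old length even (10). Middle pair: indices 4,5 = 6,17.
New length odd (11). New median = single middle element.
x = 27: 9 elements are < x, 1 elements are > x.
New sorted list: [-7, -4, -1, 3, 6, 17, 24, 25, 26, 27, 29]
New median = 17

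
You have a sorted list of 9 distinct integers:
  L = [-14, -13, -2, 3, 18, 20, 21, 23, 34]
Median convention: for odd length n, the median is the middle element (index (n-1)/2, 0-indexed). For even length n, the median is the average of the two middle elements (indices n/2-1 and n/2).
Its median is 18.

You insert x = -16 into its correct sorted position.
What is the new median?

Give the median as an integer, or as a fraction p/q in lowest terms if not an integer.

Old list (sorted, length 9): [-14, -13, -2, 3, 18, 20, 21, 23, 34]
Old median = 18
Insert x = -16
Old length odd (9). Middle was index 4 = 18.
New length even (10). New median = avg of two middle elements.
x = -16: 0 elements are < x, 9 elements are > x.
New sorted list: [-16, -14, -13, -2, 3, 18, 20, 21, 23, 34]
New median = 21/2

Answer: 21/2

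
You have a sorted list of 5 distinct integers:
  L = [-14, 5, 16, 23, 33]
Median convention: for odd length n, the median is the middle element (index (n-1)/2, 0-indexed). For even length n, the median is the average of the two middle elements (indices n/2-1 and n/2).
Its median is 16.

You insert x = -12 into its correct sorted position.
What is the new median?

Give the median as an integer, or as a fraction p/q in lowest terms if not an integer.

Old list (sorted, length 5): [-14, 5, 16, 23, 33]
Old median = 16
Insert x = -12
Old length odd (5). Middle was index 2 = 16.
New length even (6). New median = avg of two middle elements.
x = -12: 1 elements are < x, 4 elements are > x.
New sorted list: [-14, -12, 5, 16, 23, 33]
New median = 21/2

Answer: 21/2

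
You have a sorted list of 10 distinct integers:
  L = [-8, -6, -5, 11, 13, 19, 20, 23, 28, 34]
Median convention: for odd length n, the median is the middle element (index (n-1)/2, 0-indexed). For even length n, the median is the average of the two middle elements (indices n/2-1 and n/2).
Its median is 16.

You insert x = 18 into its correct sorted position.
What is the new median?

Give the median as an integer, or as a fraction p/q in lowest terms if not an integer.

Old list (sorted, length 10): [-8, -6, -5, 11, 13, 19, 20, 23, 28, 34]
Old median = 16
Insert x = 18
Old length even (10). Middle pair: indices 4,5 = 13,19.
New length odd (11). New median = single middle element.
x = 18: 5 elements are < x, 5 elements are > x.
New sorted list: [-8, -6, -5, 11, 13, 18, 19, 20, 23, 28, 34]
New median = 18

Answer: 18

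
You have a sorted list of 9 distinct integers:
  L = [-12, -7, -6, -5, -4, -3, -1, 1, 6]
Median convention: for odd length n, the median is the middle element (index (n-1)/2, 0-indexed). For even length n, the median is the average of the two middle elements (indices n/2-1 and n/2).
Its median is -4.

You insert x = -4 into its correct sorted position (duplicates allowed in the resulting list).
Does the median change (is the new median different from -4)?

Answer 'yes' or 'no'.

Old median = -4
Insert x = -4
New median = -4
Changed? no

Answer: no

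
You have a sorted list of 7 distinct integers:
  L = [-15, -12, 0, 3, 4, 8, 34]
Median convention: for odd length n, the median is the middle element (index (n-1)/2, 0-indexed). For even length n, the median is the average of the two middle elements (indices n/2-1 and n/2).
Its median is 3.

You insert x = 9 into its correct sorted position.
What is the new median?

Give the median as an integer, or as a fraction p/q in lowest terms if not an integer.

Answer: 7/2

Derivation:
Old list (sorted, length 7): [-15, -12, 0, 3, 4, 8, 34]
Old median = 3
Insert x = 9
Old length odd (7). Middle was index 3 = 3.
New length even (8). New median = avg of two middle elements.
x = 9: 6 elements are < x, 1 elements are > x.
New sorted list: [-15, -12, 0, 3, 4, 8, 9, 34]
New median = 7/2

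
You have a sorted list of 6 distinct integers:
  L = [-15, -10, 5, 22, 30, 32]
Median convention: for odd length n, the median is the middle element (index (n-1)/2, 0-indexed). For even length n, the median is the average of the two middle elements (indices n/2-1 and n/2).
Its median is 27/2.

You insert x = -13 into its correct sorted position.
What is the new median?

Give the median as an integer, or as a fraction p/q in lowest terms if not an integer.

Answer: 5

Derivation:
Old list (sorted, length 6): [-15, -10, 5, 22, 30, 32]
Old median = 27/2
Insert x = -13
Old length even (6). Middle pair: indices 2,3 = 5,22.
New length odd (7). New median = single middle element.
x = -13: 1 elements are < x, 5 elements are > x.
New sorted list: [-15, -13, -10, 5, 22, 30, 32]
New median = 5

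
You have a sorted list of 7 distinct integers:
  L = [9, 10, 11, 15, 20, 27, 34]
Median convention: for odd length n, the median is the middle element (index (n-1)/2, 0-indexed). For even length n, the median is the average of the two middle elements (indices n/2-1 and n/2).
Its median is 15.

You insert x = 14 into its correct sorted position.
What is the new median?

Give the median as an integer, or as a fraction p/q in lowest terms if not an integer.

Answer: 29/2

Derivation:
Old list (sorted, length 7): [9, 10, 11, 15, 20, 27, 34]
Old median = 15
Insert x = 14
Old length odd (7). Middle was index 3 = 15.
New length even (8). New median = avg of two middle elements.
x = 14: 3 elements are < x, 4 elements are > x.
New sorted list: [9, 10, 11, 14, 15, 20, 27, 34]
New median = 29/2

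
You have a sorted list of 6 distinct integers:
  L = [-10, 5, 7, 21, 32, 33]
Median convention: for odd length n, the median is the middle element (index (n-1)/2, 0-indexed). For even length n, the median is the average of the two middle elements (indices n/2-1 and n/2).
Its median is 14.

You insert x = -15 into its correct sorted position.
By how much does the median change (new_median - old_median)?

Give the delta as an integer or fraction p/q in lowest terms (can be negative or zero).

Old median = 14
After inserting x = -15: new sorted = [-15, -10, 5, 7, 21, 32, 33]
New median = 7
Delta = 7 - 14 = -7

Answer: -7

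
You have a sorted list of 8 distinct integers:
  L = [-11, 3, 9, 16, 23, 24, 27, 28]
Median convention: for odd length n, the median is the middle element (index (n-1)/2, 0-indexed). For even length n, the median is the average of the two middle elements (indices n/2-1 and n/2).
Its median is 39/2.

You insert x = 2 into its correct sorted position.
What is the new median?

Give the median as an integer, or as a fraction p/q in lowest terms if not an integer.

Answer: 16

Derivation:
Old list (sorted, length 8): [-11, 3, 9, 16, 23, 24, 27, 28]
Old median = 39/2
Insert x = 2
Old length even (8). Middle pair: indices 3,4 = 16,23.
New length odd (9). New median = single middle element.
x = 2: 1 elements are < x, 7 elements are > x.
New sorted list: [-11, 2, 3, 9, 16, 23, 24, 27, 28]
New median = 16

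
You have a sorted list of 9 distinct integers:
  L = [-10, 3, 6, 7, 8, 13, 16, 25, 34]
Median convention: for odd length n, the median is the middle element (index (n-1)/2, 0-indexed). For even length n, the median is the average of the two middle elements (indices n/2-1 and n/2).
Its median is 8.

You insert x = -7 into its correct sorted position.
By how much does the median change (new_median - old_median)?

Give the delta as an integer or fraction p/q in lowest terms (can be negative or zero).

Answer: -1/2

Derivation:
Old median = 8
After inserting x = -7: new sorted = [-10, -7, 3, 6, 7, 8, 13, 16, 25, 34]
New median = 15/2
Delta = 15/2 - 8 = -1/2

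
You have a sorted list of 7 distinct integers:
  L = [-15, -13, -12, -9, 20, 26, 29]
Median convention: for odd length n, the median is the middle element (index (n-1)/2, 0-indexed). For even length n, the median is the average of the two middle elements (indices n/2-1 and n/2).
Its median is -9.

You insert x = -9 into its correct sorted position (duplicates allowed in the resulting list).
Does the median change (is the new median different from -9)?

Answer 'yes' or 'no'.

Old median = -9
Insert x = -9
New median = -9
Changed? no

Answer: no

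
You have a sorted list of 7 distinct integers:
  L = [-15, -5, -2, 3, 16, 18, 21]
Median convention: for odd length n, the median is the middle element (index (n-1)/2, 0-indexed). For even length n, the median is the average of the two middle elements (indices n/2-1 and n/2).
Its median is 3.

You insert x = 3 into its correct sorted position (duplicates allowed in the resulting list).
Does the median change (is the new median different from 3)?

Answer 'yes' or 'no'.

Old median = 3
Insert x = 3
New median = 3
Changed? no

Answer: no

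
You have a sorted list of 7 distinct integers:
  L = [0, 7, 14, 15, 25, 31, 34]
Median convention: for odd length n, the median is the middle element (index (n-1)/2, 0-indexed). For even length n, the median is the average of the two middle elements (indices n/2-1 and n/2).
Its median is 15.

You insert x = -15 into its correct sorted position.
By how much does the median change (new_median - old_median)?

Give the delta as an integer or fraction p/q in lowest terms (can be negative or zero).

Answer: -1/2

Derivation:
Old median = 15
After inserting x = -15: new sorted = [-15, 0, 7, 14, 15, 25, 31, 34]
New median = 29/2
Delta = 29/2 - 15 = -1/2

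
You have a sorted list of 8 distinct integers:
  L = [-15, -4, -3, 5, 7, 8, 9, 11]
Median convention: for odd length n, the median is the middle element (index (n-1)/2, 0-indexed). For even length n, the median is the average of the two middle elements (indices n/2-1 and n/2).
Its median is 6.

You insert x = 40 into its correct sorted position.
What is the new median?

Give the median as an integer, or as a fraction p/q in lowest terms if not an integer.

Old list (sorted, length 8): [-15, -4, -3, 5, 7, 8, 9, 11]
Old median = 6
Insert x = 40
Old length even (8). Middle pair: indices 3,4 = 5,7.
New length odd (9). New median = single middle element.
x = 40: 8 elements are < x, 0 elements are > x.
New sorted list: [-15, -4, -3, 5, 7, 8, 9, 11, 40]
New median = 7

Answer: 7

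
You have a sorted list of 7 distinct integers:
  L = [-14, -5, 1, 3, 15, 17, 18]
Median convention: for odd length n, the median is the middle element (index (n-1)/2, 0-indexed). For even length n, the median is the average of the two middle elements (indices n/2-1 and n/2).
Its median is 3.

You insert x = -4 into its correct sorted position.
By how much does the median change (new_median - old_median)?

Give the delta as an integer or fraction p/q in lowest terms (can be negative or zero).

Answer: -1

Derivation:
Old median = 3
After inserting x = -4: new sorted = [-14, -5, -4, 1, 3, 15, 17, 18]
New median = 2
Delta = 2 - 3 = -1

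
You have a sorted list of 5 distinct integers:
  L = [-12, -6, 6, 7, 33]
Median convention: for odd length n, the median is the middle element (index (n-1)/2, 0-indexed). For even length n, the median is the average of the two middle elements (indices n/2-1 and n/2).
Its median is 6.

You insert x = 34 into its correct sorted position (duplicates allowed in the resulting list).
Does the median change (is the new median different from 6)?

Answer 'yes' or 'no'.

Answer: yes

Derivation:
Old median = 6
Insert x = 34
New median = 13/2
Changed? yes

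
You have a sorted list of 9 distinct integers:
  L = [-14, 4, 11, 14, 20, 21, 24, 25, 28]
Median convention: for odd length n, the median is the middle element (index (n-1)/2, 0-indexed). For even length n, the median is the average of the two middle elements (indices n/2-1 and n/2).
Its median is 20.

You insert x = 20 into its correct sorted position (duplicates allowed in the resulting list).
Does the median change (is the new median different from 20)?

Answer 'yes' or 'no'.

Answer: no

Derivation:
Old median = 20
Insert x = 20
New median = 20
Changed? no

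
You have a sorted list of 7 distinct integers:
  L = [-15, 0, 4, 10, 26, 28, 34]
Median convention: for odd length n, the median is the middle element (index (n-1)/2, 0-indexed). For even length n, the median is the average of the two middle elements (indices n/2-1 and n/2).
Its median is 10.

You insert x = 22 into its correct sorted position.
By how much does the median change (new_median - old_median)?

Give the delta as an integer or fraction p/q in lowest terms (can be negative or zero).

Answer: 6

Derivation:
Old median = 10
After inserting x = 22: new sorted = [-15, 0, 4, 10, 22, 26, 28, 34]
New median = 16
Delta = 16 - 10 = 6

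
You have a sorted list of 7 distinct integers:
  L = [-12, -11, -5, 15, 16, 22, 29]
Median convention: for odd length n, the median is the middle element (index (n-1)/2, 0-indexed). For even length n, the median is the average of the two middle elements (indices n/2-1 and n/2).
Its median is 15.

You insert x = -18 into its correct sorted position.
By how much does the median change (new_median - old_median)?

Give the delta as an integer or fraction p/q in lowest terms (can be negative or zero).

Answer: -10

Derivation:
Old median = 15
After inserting x = -18: new sorted = [-18, -12, -11, -5, 15, 16, 22, 29]
New median = 5
Delta = 5 - 15 = -10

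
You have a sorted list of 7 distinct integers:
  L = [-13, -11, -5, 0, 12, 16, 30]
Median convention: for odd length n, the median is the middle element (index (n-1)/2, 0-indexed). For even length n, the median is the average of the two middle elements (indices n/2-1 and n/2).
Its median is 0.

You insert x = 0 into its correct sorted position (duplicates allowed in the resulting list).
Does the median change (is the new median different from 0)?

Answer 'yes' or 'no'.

Answer: no

Derivation:
Old median = 0
Insert x = 0
New median = 0
Changed? no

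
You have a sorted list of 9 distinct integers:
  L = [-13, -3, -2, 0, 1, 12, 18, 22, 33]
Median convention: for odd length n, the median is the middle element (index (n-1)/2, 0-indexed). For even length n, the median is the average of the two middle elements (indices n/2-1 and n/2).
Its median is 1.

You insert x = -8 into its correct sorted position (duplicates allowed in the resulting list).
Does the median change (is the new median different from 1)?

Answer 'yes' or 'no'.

Answer: yes

Derivation:
Old median = 1
Insert x = -8
New median = 1/2
Changed? yes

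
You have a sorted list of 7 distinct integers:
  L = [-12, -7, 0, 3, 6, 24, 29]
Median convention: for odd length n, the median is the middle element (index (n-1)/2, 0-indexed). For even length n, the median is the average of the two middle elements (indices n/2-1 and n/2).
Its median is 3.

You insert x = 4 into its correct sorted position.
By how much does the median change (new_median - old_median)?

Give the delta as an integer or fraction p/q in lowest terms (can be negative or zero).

Answer: 1/2

Derivation:
Old median = 3
After inserting x = 4: new sorted = [-12, -7, 0, 3, 4, 6, 24, 29]
New median = 7/2
Delta = 7/2 - 3 = 1/2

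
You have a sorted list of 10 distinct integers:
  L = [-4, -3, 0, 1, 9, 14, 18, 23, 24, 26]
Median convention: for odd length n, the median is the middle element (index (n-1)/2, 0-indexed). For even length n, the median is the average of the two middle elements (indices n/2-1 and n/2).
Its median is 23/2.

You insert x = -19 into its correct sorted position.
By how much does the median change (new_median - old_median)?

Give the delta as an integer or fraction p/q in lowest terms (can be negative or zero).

Answer: -5/2

Derivation:
Old median = 23/2
After inserting x = -19: new sorted = [-19, -4, -3, 0, 1, 9, 14, 18, 23, 24, 26]
New median = 9
Delta = 9 - 23/2 = -5/2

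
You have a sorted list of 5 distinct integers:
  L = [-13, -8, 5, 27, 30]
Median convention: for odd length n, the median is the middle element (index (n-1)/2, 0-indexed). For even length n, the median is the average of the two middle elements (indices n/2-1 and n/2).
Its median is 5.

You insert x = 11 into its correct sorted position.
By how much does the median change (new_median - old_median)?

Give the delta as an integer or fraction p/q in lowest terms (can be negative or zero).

Answer: 3

Derivation:
Old median = 5
After inserting x = 11: new sorted = [-13, -8, 5, 11, 27, 30]
New median = 8
Delta = 8 - 5 = 3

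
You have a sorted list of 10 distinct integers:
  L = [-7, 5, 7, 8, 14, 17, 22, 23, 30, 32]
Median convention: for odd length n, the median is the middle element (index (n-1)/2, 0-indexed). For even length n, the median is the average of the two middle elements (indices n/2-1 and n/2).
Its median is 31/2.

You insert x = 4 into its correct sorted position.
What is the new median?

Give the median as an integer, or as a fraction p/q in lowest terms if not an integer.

Answer: 14

Derivation:
Old list (sorted, length 10): [-7, 5, 7, 8, 14, 17, 22, 23, 30, 32]
Old median = 31/2
Insert x = 4
Old length even (10). Middle pair: indices 4,5 = 14,17.
New length odd (11). New median = single middle element.
x = 4: 1 elements are < x, 9 elements are > x.
New sorted list: [-7, 4, 5, 7, 8, 14, 17, 22, 23, 30, 32]
New median = 14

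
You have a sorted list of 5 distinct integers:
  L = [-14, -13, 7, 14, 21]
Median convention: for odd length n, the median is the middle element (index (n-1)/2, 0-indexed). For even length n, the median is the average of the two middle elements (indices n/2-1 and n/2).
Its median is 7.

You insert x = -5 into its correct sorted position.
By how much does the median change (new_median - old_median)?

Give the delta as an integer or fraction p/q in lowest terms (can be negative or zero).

Old median = 7
After inserting x = -5: new sorted = [-14, -13, -5, 7, 14, 21]
New median = 1
Delta = 1 - 7 = -6

Answer: -6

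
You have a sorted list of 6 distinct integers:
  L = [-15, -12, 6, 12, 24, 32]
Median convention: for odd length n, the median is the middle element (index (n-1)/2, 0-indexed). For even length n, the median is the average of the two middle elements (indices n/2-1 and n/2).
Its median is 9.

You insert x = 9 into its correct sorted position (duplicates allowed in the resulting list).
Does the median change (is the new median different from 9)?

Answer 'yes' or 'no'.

Answer: no

Derivation:
Old median = 9
Insert x = 9
New median = 9
Changed? no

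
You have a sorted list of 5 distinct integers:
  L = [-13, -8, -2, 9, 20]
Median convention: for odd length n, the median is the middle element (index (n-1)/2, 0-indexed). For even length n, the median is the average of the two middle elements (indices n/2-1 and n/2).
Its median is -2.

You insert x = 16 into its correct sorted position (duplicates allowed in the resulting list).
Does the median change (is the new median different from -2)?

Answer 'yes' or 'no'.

Answer: yes

Derivation:
Old median = -2
Insert x = 16
New median = 7/2
Changed? yes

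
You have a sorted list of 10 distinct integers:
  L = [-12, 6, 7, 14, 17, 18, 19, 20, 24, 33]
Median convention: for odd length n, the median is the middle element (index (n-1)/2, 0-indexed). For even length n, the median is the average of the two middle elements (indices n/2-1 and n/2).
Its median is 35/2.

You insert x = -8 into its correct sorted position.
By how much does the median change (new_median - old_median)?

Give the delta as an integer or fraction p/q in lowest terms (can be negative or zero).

Answer: -1/2

Derivation:
Old median = 35/2
After inserting x = -8: new sorted = [-12, -8, 6, 7, 14, 17, 18, 19, 20, 24, 33]
New median = 17
Delta = 17 - 35/2 = -1/2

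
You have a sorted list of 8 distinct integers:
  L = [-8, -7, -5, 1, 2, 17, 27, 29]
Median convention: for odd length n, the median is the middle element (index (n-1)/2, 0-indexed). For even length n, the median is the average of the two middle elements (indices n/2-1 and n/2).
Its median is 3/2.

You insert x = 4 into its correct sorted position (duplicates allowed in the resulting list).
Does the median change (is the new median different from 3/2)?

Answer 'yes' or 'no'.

Answer: yes

Derivation:
Old median = 3/2
Insert x = 4
New median = 2
Changed? yes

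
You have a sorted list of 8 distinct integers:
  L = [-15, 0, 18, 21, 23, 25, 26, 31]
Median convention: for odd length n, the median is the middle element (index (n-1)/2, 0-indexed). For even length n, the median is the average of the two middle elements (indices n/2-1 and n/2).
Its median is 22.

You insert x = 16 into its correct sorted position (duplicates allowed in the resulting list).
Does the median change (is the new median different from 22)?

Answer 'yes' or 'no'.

Old median = 22
Insert x = 16
New median = 21
Changed? yes

Answer: yes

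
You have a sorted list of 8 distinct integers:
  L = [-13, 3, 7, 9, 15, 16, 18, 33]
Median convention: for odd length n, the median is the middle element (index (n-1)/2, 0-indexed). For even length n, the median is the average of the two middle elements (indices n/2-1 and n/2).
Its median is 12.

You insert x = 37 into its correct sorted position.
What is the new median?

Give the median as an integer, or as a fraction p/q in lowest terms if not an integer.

Old list (sorted, length 8): [-13, 3, 7, 9, 15, 16, 18, 33]
Old median = 12
Insert x = 37
Old length even (8). Middle pair: indices 3,4 = 9,15.
New length odd (9). New median = single middle element.
x = 37: 8 elements are < x, 0 elements are > x.
New sorted list: [-13, 3, 7, 9, 15, 16, 18, 33, 37]
New median = 15

Answer: 15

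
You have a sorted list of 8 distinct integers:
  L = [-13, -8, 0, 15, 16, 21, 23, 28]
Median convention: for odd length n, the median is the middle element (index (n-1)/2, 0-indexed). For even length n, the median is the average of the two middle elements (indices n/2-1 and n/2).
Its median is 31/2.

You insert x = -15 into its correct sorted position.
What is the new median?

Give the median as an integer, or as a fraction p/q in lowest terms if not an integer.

Old list (sorted, length 8): [-13, -8, 0, 15, 16, 21, 23, 28]
Old median = 31/2
Insert x = -15
Old length even (8). Middle pair: indices 3,4 = 15,16.
New length odd (9). New median = single middle element.
x = -15: 0 elements are < x, 8 elements are > x.
New sorted list: [-15, -13, -8, 0, 15, 16, 21, 23, 28]
New median = 15

Answer: 15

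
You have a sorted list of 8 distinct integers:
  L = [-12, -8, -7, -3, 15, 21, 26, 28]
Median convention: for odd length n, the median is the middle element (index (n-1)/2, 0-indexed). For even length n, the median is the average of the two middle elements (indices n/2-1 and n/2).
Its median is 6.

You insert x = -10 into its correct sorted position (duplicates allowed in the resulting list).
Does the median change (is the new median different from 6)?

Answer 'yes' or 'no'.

Old median = 6
Insert x = -10
New median = -3
Changed? yes

Answer: yes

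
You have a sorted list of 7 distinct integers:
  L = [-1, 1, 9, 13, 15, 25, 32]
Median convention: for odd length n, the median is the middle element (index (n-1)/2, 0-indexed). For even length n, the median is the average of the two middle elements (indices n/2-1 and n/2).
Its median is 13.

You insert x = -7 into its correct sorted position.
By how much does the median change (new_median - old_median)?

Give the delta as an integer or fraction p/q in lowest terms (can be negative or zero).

Answer: -2

Derivation:
Old median = 13
After inserting x = -7: new sorted = [-7, -1, 1, 9, 13, 15, 25, 32]
New median = 11
Delta = 11 - 13 = -2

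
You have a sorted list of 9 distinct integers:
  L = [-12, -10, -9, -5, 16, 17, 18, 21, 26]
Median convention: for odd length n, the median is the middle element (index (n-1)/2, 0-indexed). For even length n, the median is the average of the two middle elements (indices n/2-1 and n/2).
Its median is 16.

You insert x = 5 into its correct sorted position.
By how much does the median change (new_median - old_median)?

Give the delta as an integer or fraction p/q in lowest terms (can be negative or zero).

Old median = 16
After inserting x = 5: new sorted = [-12, -10, -9, -5, 5, 16, 17, 18, 21, 26]
New median = 21/2
Delta = 21/2 - 16 = -11/2

Answer: -11/2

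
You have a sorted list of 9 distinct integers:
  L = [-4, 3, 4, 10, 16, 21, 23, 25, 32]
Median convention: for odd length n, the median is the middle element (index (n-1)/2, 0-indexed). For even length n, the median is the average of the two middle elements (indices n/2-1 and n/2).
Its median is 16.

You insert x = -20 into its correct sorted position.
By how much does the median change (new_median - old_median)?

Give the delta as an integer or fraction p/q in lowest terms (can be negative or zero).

Answer: -3

Derivation:
Old median = 16
After inserting x = -20: new sorted = [-20, -4, 3, 4, 10, 16, 21, 23, 25, 32]
New median = 13
Delta = 13 - 16 = -3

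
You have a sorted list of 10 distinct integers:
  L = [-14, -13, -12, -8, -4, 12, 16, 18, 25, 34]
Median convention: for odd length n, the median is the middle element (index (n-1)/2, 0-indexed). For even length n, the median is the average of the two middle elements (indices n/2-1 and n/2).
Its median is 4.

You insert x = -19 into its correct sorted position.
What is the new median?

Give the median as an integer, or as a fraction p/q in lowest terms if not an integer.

Old list (sorted, length 10): [-14, -13, -12, -8, -4, 12, 16, 18, 25, 34]
Old median = 4
Insert x = -19
Old length even (10). Middle pair: indices 4,5 = -4,12.
New length odd (11). New median = single middle element.
x = -19: 0 elements are < x, 10 elements are > x.
New sorted list: [-19, -14, -13, -12, -8, -4, 12, 16, 18, 25, 34]
New median = -4

Answer: -4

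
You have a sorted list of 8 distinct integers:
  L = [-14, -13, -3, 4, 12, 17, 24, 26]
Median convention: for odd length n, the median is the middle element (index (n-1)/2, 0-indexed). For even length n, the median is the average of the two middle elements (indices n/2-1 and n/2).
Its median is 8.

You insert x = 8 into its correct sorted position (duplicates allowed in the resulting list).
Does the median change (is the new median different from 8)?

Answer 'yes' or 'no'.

Answer: no

Derivation:
Old median = 8
Insert x = 8
New median = 8
Changed? no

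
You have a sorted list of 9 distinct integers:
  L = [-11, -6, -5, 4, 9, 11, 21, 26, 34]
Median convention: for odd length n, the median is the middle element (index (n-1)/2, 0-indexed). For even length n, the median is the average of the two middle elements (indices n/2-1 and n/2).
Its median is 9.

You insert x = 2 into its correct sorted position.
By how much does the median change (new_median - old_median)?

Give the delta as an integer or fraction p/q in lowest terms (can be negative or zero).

Answer: -5/2

Derivation:
Old median = 9
After inserting x = 2: new sorted = [-11, -6, -5, 2, 4, 9, 11, 21, 26, 34]
New median = 13/2
Delta = 13/2 - 9 = -5/2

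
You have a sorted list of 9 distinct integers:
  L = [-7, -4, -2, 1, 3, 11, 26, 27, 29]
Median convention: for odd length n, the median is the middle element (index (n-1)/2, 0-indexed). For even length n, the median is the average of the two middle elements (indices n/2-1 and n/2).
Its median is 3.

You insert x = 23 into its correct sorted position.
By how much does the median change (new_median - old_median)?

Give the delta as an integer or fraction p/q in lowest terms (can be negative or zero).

Old median = 3
After inserting x = 23: new sorted = [-7, -4, -2, 1, 3, 11, 23, 26, 27, 29]
New median = 7
Delta = 7 - 3 = 4

Answer: 4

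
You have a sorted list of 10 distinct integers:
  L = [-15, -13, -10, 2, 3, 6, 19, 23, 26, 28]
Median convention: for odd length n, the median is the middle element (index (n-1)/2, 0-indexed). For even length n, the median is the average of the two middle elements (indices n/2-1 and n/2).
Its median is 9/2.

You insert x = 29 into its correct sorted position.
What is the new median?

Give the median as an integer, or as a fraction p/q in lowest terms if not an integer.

Old list (sorted, length 10): [-15, -13, -10, 2, 3, 6, 19, 23, 26, 28]
Old median = 9/2
Insert x = 29
Old length even (10). Middle pair: indices 4,5 = 3,6.
New length odd (11). New median = single middle element.
x = 29: 10 elements are < x, 0 elements are > x.
New sorted list: [-15, -13, -10, 2, 3, 6, 19, 23, 26, 28, 29]
New median = 6

Answer: 6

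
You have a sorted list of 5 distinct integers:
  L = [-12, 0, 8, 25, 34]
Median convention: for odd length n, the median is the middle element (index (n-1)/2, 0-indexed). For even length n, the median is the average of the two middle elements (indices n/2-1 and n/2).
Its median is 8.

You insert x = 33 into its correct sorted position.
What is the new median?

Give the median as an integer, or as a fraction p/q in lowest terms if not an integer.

Old list (sorted, length 5): [-12, 0, 8, 25, 34]
Old median = 8
Insert x = 33
Old length odd (5). Middle was index 2 = 8.
New length even (6). New median = avg of two middle elements.
x = 33: 4 elements are < x, 1 elements are > x.
New sorted list: [-12, 0, 8, 25, 33, 34]
New median = 33/2

Answer: 33/2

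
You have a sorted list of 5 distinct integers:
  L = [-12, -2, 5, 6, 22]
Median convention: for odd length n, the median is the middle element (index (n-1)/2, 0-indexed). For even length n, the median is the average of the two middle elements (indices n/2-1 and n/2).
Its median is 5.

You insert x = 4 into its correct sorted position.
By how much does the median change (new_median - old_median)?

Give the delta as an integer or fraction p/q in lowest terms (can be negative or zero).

Old median = 5
After inserting x = 4: new sorted = [-12, -2, 4, 5, 6, 22]
New median = 9/2
Delta = 9/2 - 5 = -1/2

Answer: -1/2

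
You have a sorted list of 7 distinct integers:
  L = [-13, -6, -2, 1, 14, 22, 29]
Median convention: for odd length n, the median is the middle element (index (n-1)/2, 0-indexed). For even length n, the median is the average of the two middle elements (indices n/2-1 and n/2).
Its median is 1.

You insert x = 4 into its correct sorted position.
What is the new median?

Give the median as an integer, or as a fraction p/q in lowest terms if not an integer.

Old list (sorted, length 7): [-13, -6, -2, 1, 14, 22, 29]
Old median = 1
Insert x = 4
Old length odd (7). Middle was index 3 = 1.
New length even (8). New median = avg of two middle elements.
x = 4: 4 elements are < x, 3 elements are > x.
New sorted list: [-13, -6, -2, 1, 4, 14, 22, 29]
New median = 5/2

Answer: 5/2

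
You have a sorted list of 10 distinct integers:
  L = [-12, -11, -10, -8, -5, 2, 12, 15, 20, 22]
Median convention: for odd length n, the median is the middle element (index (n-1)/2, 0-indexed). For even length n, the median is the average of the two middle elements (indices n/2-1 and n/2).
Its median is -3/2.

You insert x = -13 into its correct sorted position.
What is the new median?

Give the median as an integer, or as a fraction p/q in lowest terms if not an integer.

Old list (sorted, length 10): [-12, -11, -10, -8, -5, 2, 12, 15, 20, 22]
Old median = -3/2
Insert x = -13
Old length even (10). Middle pair: indices 4,5 = -5,2.
New length odd (11). New median = single middle element.
x = -13: 0 elements are < x, 10 elements are > x.
New sorted list: [-13, -12, -11, -10, -8, -5, 2, 12, 15, 20, 22]
New median = -5

Answer: -5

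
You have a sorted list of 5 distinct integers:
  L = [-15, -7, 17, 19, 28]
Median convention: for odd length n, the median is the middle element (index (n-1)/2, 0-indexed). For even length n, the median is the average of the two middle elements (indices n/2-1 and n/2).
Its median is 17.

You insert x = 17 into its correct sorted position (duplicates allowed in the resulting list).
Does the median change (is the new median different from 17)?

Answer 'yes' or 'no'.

Old median = 17
Insert x = 17
New median = 17
Changed? no

Answer: no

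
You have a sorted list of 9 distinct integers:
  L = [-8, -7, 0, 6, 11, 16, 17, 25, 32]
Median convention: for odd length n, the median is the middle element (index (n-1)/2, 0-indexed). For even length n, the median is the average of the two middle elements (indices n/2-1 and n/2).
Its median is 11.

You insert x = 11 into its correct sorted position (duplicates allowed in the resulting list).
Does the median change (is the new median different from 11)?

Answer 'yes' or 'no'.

Old median = 11
Insert x = 11
New median = 11
Changed? no

Answer: no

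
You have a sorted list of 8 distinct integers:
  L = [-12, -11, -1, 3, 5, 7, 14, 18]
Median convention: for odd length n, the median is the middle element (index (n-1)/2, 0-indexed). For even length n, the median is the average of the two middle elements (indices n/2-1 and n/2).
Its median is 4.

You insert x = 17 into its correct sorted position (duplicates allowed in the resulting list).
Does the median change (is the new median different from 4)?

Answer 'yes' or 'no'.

Old median = 4
Insert x = 17
New median = 5
Changed? yes

Answer: yes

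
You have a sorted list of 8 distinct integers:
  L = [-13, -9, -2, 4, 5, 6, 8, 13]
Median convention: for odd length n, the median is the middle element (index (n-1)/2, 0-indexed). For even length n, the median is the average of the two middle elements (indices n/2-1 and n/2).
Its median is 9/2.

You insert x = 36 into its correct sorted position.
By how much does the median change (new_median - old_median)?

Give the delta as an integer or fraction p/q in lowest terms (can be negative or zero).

Old median = 9/2
After inserting x = 36: new sorted = [-13, -9, -2, 4, 5, 6, 8, 13, 36]
New median = 5
Delta = 5 - 9/2 = 1/2

Answer: 1/2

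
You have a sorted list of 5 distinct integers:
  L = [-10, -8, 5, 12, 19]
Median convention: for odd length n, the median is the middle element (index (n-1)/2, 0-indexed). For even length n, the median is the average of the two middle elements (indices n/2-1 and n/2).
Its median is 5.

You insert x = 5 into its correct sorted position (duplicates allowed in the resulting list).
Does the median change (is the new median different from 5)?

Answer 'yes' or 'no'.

Answer: no

Derivation:
Old median = 5
Insert x = 5
New median = 5
Changed? no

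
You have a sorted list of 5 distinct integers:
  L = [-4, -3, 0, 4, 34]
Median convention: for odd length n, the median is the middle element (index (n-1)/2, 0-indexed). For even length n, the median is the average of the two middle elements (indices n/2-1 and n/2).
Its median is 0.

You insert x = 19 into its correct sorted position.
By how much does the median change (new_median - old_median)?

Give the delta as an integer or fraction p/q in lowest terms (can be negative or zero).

Old median = 0
After inserting x = 19: new sorted = [-4, -3, 0, 4, 19, 34]
New median = 2
Delta = 2 - 0 = 2

Answer: 2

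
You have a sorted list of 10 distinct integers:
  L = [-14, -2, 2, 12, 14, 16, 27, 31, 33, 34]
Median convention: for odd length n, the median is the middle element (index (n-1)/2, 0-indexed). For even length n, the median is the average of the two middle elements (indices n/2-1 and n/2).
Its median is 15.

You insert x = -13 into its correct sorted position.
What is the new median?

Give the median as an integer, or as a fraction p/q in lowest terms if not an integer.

Answer: 14

Derivation:
Old list (sorted, length 10): [-14, -2, 2, 12, 14, 16, 27, 31, 33, 34]
Old median = 15
Insert x = -13
Old length even (10). Middle pair: indices 4,5 = 14,16.
New length odd (11). New median = single middle element.
x = -13: 1 elements are < x, 9 elements are > x.
New sorted list: [-14, -13, -2, 2, 12, 14, 16, 27, 31, 33, 34]
New median = 14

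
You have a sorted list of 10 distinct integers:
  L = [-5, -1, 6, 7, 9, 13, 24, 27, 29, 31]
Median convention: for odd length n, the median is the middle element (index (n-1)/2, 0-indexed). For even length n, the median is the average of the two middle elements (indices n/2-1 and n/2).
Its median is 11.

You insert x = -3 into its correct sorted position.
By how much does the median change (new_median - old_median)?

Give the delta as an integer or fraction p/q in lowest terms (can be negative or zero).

Old median = 11
After inserting x = -3: new sorted = [-5, -3, -1, 6, 7, 9, 13, 24, 27, 29, 31]
New median = 9
Delta = 9 - 11 = -2

Answer: -2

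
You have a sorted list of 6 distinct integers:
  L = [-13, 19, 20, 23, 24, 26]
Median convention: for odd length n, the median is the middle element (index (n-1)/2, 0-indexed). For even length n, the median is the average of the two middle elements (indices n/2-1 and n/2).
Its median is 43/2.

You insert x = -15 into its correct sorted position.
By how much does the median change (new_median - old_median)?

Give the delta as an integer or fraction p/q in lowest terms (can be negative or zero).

Answer: -3/2

Derivation:
Old median = 43/2
After inserting x = -15: new sorted = [-15, -13, 19, 20, 23, 24, 26]
New median = 20
Delta = 20 - 43/2 = -3/2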